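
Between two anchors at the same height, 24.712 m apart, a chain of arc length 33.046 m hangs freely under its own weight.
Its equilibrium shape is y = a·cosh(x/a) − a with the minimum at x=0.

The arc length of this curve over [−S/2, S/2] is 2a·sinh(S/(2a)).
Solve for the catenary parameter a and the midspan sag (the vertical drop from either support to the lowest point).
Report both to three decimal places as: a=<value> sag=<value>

a=9.095 sag=9.766

seed: a₀ = √(S³/(24(L−S))) = √(24.712³/(24·8.334)) = 8.686193
iter 1: u=1.422487  f(a)=+8.850e-01  f'(a)=-2.336e+00  a ← 8.686193 − (+8.850e-01/-2.336e+00) = 9.064978
iter 2: u=1.363048  f(a)=+6.118e-02  f'(a)=-2.023e+00  a ← 9.064978 − (+6.118e-02/-2.023e+00) = 9.095212
iter 3: u=1.358517  f(a)=+3.404e-04  f'(a)=-2.001e+00  a ← 9.095212 − (+3.404e-04/-2.001e+00) = 9.095383
iter 4: u=1.358492  f(a)=+1.067e-08  f'(a)=-2.001e+00  a ← 9.095383 − (+1.067e-08/-2.001e+00) = 9.095383
iter 5: u=1.358492  f(a)=+0.000e+00  f'(a)=-2.001e+00  a ← 9.095383 − (+0.000e+00/-2.001e+00) = 9.095383
converged: |Δa| < 1e-12 after 5 iterations
sag = a·(cosh(S/(2a)) − 1) = 9.095383·(cosh(1.358492) − 1) = 9.765570
T_max/T_min = cosh(S/(2a)) = 2.073684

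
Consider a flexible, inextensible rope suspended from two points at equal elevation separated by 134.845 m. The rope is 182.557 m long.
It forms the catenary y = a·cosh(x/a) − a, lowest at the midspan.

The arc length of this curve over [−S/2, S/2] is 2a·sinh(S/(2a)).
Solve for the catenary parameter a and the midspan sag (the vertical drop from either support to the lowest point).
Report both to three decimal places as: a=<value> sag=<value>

seed: a₀ = √(S³/(24(L−S))) = √(134.845³/(24·47.712)) = 46.273552
iter 1: u=1.457042  f(a)=+5.328e+00  f'(a)=-2.534e+00  a ← 46.273552 − (+5.328e+00/-2.534e+00) = 48.375846
iter 2: u=1.393722  f(a)=+3.846e-01  f'(a)=-2.181e+00  a ← 48.375846 − (+3.846e-01/-2.181e+00) = 48.552228
iter 3: u=1.388659  f(a)=+2.349e-03  f'(a)=-2.154e+00  a ← 48.552228 − (+2.349e-03/-2.154e+00) = 48.553319
iter 4: u=1.388628  f(a)=+8.879e-08  f'(a)=-2.154e+00  a ← 48.553319 − (+8.879e-08/-2.154e+00) = 48.553319
iter 5: u=1.388628  f(a)=+2.842e-14  f'(a)=-2.154e+00  a ← 48.553319 − (+2.842e-14/-2.154e+00) = 48.553319
converged: |Δa| < 1e-12 after 5 iterations
sag = a·(cosh(S/(2a)) − 1) = 48.553319·(cosh(1.388628) − 1) = 54.835217
T_max/T_min = cosh(S/(2a)) = 2.129381

a=48.553 sag=54.835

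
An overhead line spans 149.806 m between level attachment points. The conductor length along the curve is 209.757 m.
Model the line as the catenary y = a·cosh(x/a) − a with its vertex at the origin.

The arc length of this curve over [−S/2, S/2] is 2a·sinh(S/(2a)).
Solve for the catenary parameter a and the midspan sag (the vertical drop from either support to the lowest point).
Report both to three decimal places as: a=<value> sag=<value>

a=51.008 sag=65.617

seed: a₀ = √(S³/(24(L−S))) = √(149.806³/(24·59.951)) = 48.338144
iter 1: u=1.549563  f(a)=+7.623e+00  f'(a)=-3.129e+00  a ← 48.338144 − (+7.623e+00/-3.129e+00) = 50.774022
iter 2: u=1.475223  f(a)=+6.141e-01  f'(a)=-2.644e+00  a ← 50.774022 − (+6.141e-01/-2.644e+00) = 51.006304
iter 3: u=1.468505  f(a)=+4.757e-03  f'(a)=-2.603e+00  a ← 51.006304 − (+4.757e-03/-2.603e+00) = 51.008132
iter 4: u=1.468452  f(a)=+2.904e-07  f'(a)=-2.603e+00  a ← 51.008132 − (+2.904e-07/-2.603e+00) = 51.008132
iter 5: u=1.468452  f(a)=-2.842e-14  f'(a)=-2.603e+00  a ← 51.008132 − (-2.842e-14/-2.603e+00) = 51.008132
converged: |Δa| < 1e-12 after 5 iterations
sag = a·(cosh(S/(2a)) − 1) = 51.008132·(cosh(1.468452) − 1) = 65.616605
T_max/T_min = cosh(S/(2a)) = 2.286395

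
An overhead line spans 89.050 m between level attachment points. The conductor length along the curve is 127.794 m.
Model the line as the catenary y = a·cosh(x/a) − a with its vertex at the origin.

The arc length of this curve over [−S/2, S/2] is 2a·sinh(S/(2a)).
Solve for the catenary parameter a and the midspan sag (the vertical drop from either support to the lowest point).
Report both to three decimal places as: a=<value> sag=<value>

seed: a₀ = √(S³/(24(L−S))) = √(89.050³/(24·38.744)) = 27.557704
iter 1: u=1.615701  f(a)=+5.383e+00  f'(a)=-3.618e+00  a ← 27.557704 − (+5.383e+00/-3.618e+00) = 29.045667
iter 2: u=1.532931  f(a)=+4.667e-01  f'(a)=-3.015e+00  a ← 29.045667 − (+4.667e-01/-3.015e+00) = 29.200456
iter 3: u=1.524805  f(a)=+4.245e-03  f'(a)=-2.961e+00  a ← 29.200456 − (+4.245e-03/-2.961e+00) = 29.201890
iter 4: u=1.524730  f(a)=+3.581e-07  f'(a)=-2.960e+00  a ← 29.201890 − (+3.581e-07/-2.960e+00) = 29.201890
iter 5: u=1.524730  f(a)=-1.421e-14  f'(a)=-2.960e+00  a ← 29.201890 − (-1.421e-14/-2.960e+00) = 29.201890
converged: |Δa| < 1e-12 after 5 iterations
sag = a·(cosh(S/(2a)) − 1) = 29.201890·(cosh(1.524730) − 1) = 41.051772
T_max/T_min = cosh(S/(2a)) = 2.405792

a=29.202 sag=41.052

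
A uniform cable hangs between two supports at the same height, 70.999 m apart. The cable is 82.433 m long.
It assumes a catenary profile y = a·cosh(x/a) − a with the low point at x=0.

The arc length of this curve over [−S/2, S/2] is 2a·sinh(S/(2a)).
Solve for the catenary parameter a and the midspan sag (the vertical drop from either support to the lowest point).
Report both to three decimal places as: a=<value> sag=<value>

seed: a₀ = √(S³/(24(L−S))) = √(70.999³/(24·11.434)) = 36.113837
iter 1: u=0.982989  f(a)=+5.653e-01  f'(a)=-6.966e-01  a ← 36.113837 − (+5.653e-01/-6.966e-01) = 36.925396
iter 2: u=0.961384  f(a)=+1.962e-02  f'(a)=-6.490e-01  a ← 36.925396 − (+1.962e-02/-6.490e-01) = 36.955624
iter 3: u=0.960598  f(a)=+2.550e-05  f'(a)=-6.473e-01  a ← 36.955624 − (+2.550e-05/-6.473e-01) = 36.955663
iter 4: u=0.960597  f(a)=+4.324e-11  f'(a)=-6.473e-01  a ← 36.955663 − (+4.324e-11/-6.473e-01) = 36.955663
iter 5: u=0.960597  f(a)=+1.421e-14  f'(a)=-6.473e-01  a ← 36.955663 − (+1.421e-14/-6.473e-01) = 36.955663
converged: |Δa| < 1e-12 after 5 iterations
sag = a·(cosh(S/(2a)) − 1) = 36.955663·(cosh(0.960597) − 1) = 18.402452
T_max/T_min = cosh(S/(2a)) = 1.497960

a=36.956 sag=18.402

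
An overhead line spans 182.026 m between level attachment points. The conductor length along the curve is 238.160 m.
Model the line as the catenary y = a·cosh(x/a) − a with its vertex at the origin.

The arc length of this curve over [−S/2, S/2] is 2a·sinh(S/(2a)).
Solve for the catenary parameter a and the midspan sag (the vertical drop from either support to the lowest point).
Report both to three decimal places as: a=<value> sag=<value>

a=69.807 sag=68.226

seed: a₀ = √(S³/(24(L−S))) = √(182.026³/(24·56.134)) = 66.908535
iter 1: u=1.360260  f(a)=+5.428e+00  f'(a)=-2.010e+00  a ← 66.908535 − (+5.428e+00/-2.010e+00) = 69.609534
iter 2: u=1.307479  f(a)=+3.460e-01  f'(a)=-1.761e+00  a ← 69.609534 − (+3.460e-01/-1.761e+00) = 69.806022
iter 3: u=1.303799  f(a)=+1.617e-03  f'(a)=-1.744e+00  a ← 69.806022 − (+1.617e-03/-1.744e+00) = 69.806949
iter 4: u=1.303781  f(a)=+3.571e-08  f'(a)=-1.744e+00  a ← 69.806949 − (+3.571e-08/-1.744e+00) = 69.806949
iter 5: u=1.303781  f(a)=+0.000e+00  f'(a)=-1.744e+00  a ← 69.806949 − (+0.000e+00/-1.744e+00) = 69.806949
converged: |Δa| < 1e-12 after 5 iterations
sag = a·(cosh(S/(2a)) − 1) = 69.806949·(cosh(1.303781) − 1) = 68.225861
T_max/T_min = cosh(S/(2a)) = 1.977351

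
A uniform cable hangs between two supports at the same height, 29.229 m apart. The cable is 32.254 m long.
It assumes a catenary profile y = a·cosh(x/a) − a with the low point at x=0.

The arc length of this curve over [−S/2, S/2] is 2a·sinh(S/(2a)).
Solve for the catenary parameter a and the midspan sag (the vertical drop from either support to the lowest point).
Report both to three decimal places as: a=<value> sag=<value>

a=18.827 sag=5.963

seed: a₀ = √(S³/(24(L−S))) = √(29.229³/(24·3.025)) = 18.546101
iter 1: u=0.788009  f(a)=+9.532e-02  f'(a)=-3.469e-01  a ← 18.546101 − (+9.532e-02/-3.469e-01) = 18.820860
iter 2: u=0.776505  f(a)=+2.160e-03  f'(a)=-3.314e-01  a ← 18.820860 − (+2.160e-03/-3.314e-01) = 18.827377
iter 3: u=0.776237  f(a)=+1.165e-06  f'(a)=-3.310e-01  a ← 18.827377 − (+1.165e-06/-3.310e-01) = 18.827380
iter 4: u=0.776237  f(a)=+3.340e-13  f'(a)=-3.310e-01  a ← 18.827380 − (+3.340e-13/-3.310e-01) = 18.827380
converged: |Δa| < 1e-12 after 4 iterations
sag = a·(cosh(S/(2a)) − 1) = 18.827380·(cosh(0.776237) − 1) = 5.962746
T_max/T_min = cosh(S/(2a)) = 1.316706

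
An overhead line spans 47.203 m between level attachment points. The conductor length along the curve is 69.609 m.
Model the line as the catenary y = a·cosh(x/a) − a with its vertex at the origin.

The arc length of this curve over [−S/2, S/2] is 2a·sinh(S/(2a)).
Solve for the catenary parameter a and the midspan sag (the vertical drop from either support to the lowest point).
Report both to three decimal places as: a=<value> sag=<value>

seed: a₀ = √(S³/(24(L−S))) = √(47.203³/(24·22.406)) = 13.985133
iter 1: u=1.687613  f(a)=+3.416e+00  f'(a)=-4.215e+00  a ← 13.985133 − (+3.416e+00/-4.215e+00) = 14.795578
iter 2: u=1.595173  f(a)=+3.194e-01  f'(a)=-3.460e+00  a ← 14.795578 − (+3.194e-01/-3.460e+00) = 14.887893
iter 3: u=1.585281  f(a)=+3.430e-03  f'(a)=-3.386e+00  a ← 14.887893 − (+3.430e-03/-3.386e+00) = 14.888906
iter 4: u=1.585174  f(a)=+4.048e-07  f'(a)=-3.385e+00  a ← 14.888906 − (+4.048e-07/-3.385e+00) = 14.888906
iter 5: u=1.585174  f(a)=+1.421e-14  f'(a)=-3.385e+00  a ← 14.888906 − (+1.421e-14/-3.385e+00) = 14.888906
converged: |Δa| < 1e-12 after 5 iterations
sag = a·(cosh(S/(2a)) − 1) = 14.888906·(cosh(1.585174) − 1) = 22.966513
T_max/T_min = cosh(S/(2a)) = 2.542525

a=14.889 sag=22.967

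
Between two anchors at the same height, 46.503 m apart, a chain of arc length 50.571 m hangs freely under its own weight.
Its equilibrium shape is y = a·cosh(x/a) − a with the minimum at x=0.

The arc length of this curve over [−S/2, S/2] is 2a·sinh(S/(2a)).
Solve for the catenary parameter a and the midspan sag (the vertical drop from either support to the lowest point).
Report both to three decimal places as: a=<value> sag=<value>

seed: a₀ = √(S³/(24(L−S))) = √(46.503³/(24·4.068)) = 32.094112
iter 1: u=0.724479  f(a)=+1.081e-01  f'(a)=-2.671e-01  a ← 32.094112 − (+1.081e-01/-2.671e-01) = 32.498896
iter 2: u=0.715455  f(a)=+2.079e-03  f'(a)=-2.569e-01  a ← 32.498896 − (+2.079e-03/-2.569e-01) = 32.506990
iter 3: u=0.715277  f(a)=+8.026e-07  f'(a)=-2.567e-01  a ← 32.506990 − (+8.026e-07/-2.567e-01) = 32.506993
iter 4: u=0.715277  f(a)=+1.137e-13  f'(a)=-2.567e-01  a ← 32.506993 − (+1.137e-13/-2.567e-01) = 32.506993
converged: |Δa| < 1e-12 after 4 iterations
sag = a·(cosh(S/(2a)) − 1) = 32.506993·(cosh(0.715277) − 1) = 8.676269
T_max/T_min = cosh(S/(2a)) = 1.266905

a=32.507 sag=8.676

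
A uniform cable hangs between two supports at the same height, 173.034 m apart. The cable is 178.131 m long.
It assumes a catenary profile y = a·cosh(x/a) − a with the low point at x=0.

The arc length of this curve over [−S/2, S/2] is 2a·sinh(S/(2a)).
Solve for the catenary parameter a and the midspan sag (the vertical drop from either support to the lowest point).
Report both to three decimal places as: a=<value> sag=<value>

a=206.698 sag=18.373

seed: a₀ = √(S³/(24(L−S))) = √(173.034³/(24·5.097)) = 205.794723
iter 1: u=0.420404  f(a)=+4.523e-02  f'(a)=-5.042e-02  a ← 205.794723 − (+4.523e-02/-5.042e-02) = 206.691904
iter 2: u=0.418580  f(a)=+2.975e-04  f'(a)=-4.975e-02  a ← 206.691904 − (+2.975e-04/-4.975e-02) = 206.697884
iter 3: u=0.418567  f(a)=+1.306e-08  f'(a)=-4.975e-02  a ← 206.697884 − (+1.306e-08/-4.975e-02) = 206.697884
iter 4: u=0.418567  f(a)=+0.000e+00  f'(a)=-4.975e-02  a ← 206.697884 − (+0.000e+00/-4.975e-02) = 206.697884
converged: |Δa| < 1e-12 after 4 iterations
sag = a·(cosh(S/(2a)) − 1) = 206.697884·(cosh(0.418567) − 1) = 18.372502
T_max/T_min = cosh(S/(2a)) = 1.088886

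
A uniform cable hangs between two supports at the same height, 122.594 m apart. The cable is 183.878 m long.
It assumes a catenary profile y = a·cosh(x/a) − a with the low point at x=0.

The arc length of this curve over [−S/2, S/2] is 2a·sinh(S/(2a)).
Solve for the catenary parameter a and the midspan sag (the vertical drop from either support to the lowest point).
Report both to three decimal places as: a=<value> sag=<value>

a=37.791 sag=61.612

seed: a₀ = √(S³/(24(L−S))) = √(122.594³/(24·61.284)) = 35.393593
iter 1: u=1.731867  f(a)=+9.875e+00  f'(a)=-4.619e+00  a ← 35.393593 − (+9.875e+00/-4.619e+00) = 37.531364
iter 2: u=1.633221  f(a)=+9.655e-01  f'(a)=-3.757e+00  a ← 37.531364 − (+9.655e-01/-3.757e+00) = 37.788368
iter 3: u=1.622113  f(a)=+1.144e-02  f'(a)=-3.668e+00  a ← 37.788368 − (+1.144e-02/-3.668e+00) = 37.791486
iter 4: u=1.621979  f(a)=+1.646e-06  f'(a)=-3.667e+00  a ← 37.791486 − (+1.646e-06/-3.667e+00) = 37.791486
iter 5: u=1.621979  f(a)=+8.527e-14  f'(a)=-3.667e+00  a ← 37.791486 − (+8.527e-14/-3.667e+00) = 37.791486
converged: |Δa| < 1e-12 after 5 iterations
sag = a·(cosh(S/(2a)) − 1) = 37.791486·(cosh(1.621979) − 1) = 61.611613
T_max/T_min = cosh(S/(2a)) = 2.630304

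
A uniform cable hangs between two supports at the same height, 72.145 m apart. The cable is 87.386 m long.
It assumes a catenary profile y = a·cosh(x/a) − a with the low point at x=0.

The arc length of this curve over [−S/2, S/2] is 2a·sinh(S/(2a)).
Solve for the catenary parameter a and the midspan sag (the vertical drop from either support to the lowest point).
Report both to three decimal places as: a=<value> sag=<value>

a=33.010 sag=21.751

seed: a₀ = √(S³/(24(L−S))) = √(72.145³/(24·15.241)) = 32.040332
iter 1: u=1.125847  f(a)=+9.956e-01  f'(a)=-1.078e+00  a ← 32.040332 − (+9.956e-01/-1.078e+00) = 32.964280
iter 2: u=1.094291  f(a)=+4.469e-02  f'(a)=-9.828e-01  a ← 32.964280 − (+4.469e-02/-9.828e-01) = 33.009753
iter 3: u=1.092783  f(a)=+9.941e-05  f'(a)=-9.784e-01  a ← 33.009753 − (+9.941e-05/-9.784e-01) = 33.009854
iter 4: u=1.092780  f(a)=+4.944e-10  f'(a)=-9.784e-01  a ← 33.009854 − (+4.944e-10/-9.784e-01) = 33.009854
iter 5: u=1.092780  f(a)=-2.842e-14  f'(a)=-9.784e-01  a ← 33.009854 − (-2.842e-14/-9.784e-01) = 33.009854
converged: |Δa| < 1e-12 after 5 iterations
sag = a·(cosh(S/(2a)) − 1) = 33.009854·(cosh(1.092780) − 1) = 21.750795
T_max/T_min = cosh(S/(2a)) = 1.658918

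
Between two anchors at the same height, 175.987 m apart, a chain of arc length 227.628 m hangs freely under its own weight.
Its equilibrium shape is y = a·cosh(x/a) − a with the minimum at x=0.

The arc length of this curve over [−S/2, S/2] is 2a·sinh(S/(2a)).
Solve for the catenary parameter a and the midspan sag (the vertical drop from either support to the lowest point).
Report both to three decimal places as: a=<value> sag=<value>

a=69.057 sag=64.069

seed: a₀ = √(S³/(24(L−S))) = √(175.987³/(24·51.641)) = 66.315941
iter 1: u=1.326883  f(a)=+4.741e+00  f'(a)=-1.849e+00  a ← 66.315941 − (+4.741e+00/-1.849e+00) = 68.879584
iter 2: u=1.277498  f(a)=+2.888e-01  f'(a)=-1.630e+00  a ← 68.879584 − (+2.888e-01/-1.630e+00) = 69.056721
iter 3: u=1.274221  f(a)=+1.225e-03  f'(a)=-1.617e+00  a ← 69.056721 − (+1.225e-03/-1.617e+00) = 69.057479
iter 4: u=1.274207  f(a)=+2.226e-08  f'(a)=-1.617e+00  a ← 69.057479 − (+2.226e-08/-1.617e+00) = 69.057479
iter 5: u=1.274207  f(a)=+2.842e-14  f'(a)=-1.617e+00  a ← 69.057479 − (+2.842e-14/-1.617e+00) = 69.057479
converged: |Δa| < 1e-12 after 5 iterations
sag = a·(cosh(S/(2a)) − 1) = 69.057479·(cosh(1.274207) − 1) = 64.068634
T_max/T_min = cosh(S/(2a)) = 1.927758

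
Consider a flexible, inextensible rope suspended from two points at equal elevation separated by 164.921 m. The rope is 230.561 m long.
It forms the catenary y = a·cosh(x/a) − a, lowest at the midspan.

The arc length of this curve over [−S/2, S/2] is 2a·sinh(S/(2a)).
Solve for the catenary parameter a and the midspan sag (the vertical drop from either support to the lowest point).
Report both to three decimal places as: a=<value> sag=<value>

seed: a₀ = √(S³/(24(L−S))) = √(164.921³/(24·65.640)) = 53.361009
iter 1: u=1.545332  f(a)=+8.298e+00  f'(a)=-3.100e+00  a ← 53.361009 − (+8.298e+00/-3.100e+00) = 56.037783
iter 2: u=1.471516  f(a)=+6.653e-01  f'(a)=-2.621e+00  a ← 56.037783 − (+6.653e-01/-2.621e+00) = 56.291588
iter 3: u=1.464881  f(a)=+5.100e-03  f'(a)=-2.581e+00  a ← 56.291588 − (+5.100e-03/-2.581e+00) = 56.293564
iter 4: u=1.464830  f(a)=+3.047e-07  f'(a)=-2.581e+00  a ← 56.293564 − (+3.047e-07/-2.581e+00) = 56.293564
iter 5: u=1.464830  f(a)=-5.684e-14  f'(a)=-2.581e+00  a ← 56.293564 − (-5.684e-14/-2.581e+00) = 56.293564
converged: |Δa| < 1e-12 after 5 iterations
sag = a·(cosh(S/(2a)) − 1) = 56.293564·(cosh(1.464830) − 1) = 71.997352
T_max/T_min = cosh(S/(2a)) = 2.278962

a=56.294 sag=71.997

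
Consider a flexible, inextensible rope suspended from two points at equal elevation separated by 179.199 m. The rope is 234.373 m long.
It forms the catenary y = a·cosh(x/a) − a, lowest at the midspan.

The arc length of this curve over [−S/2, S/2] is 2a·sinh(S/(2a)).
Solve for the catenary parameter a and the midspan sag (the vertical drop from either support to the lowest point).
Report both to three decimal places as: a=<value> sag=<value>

a=68.773 sag=67.103

seed: a₀ = √(S³/(24(L−S))) = √(179.199³/(24·55.174)) = 65.922022
iter 1: u=1.359174  f(a)=+5.326e+00  f'(a)=-2.004e+00  a ← 65.922022 − (+5.326e+00/-2.004e+00) = 68.579508
iter 2: u=1.306505  f(a)=+3.390e-01  f'(a)=-1.757e+00  a ← 68.579508 − (+3.390e-01/-1.757e+00) = 68.772510
iter 3: u=1.302839  f(a)=+1.580e-03  f'(a)=-1.740e+00  a ← 68.772510 − (+1.580e-03/-1.740e+00) = 68.773418
iter 4: u=1.302822  f(a)=+3.466e-08  f'(a)=-1.740e+00  a ← 68.773418 − (+3.466e-08/-1.740e+00) = 68.773418
iter 5: u=1.302822  f(a)=+0.000e+00  f'(a)=-1.740e+00  a ← 68.773418 − (+0.000e+00/-1.740e+00) = 68.773418
converged: |Δa| < 1e-12 after 5 iterations
sag = a·(cosh(S/(2a)) − 1) = 68.773418·(cosh(1.302822) − 1) = 67.103213
T_max/T_min = cosh(S/(2a)) = 1.975714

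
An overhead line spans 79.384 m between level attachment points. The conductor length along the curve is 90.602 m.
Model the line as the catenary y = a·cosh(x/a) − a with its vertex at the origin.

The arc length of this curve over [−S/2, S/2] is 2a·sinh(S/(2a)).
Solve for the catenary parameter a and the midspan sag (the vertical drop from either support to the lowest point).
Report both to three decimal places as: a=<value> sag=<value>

seed: a₀ = √(S³/(24(L−S))) = √(79.384³/(24·11.218)) = 43.105842
iter 1: u=0.920803  f(a)=+4.853e-01  f'(a)=-5.660e-01  a ← 43.105842 − (+4.853e-01/-5.660e-01) = 43.963282
iter 2: u=0.902844  f(a)=+1.486e-02  f'(a)=-5.318e-01  a ← 43.963282 − (+1.486e-02/-5.318e-01) = 43.991222
iter 3: u=0.902271  f(a)=+1.490e-05  f'(a)=-5.307e-01  a ← 43.991222 − (+1.490e-05/-5.307e-01) = 43.991250
iter 4: u=0.902270  f(a)=+1.501e-11  f'(a)=-5.307e-01  a ← 43.991250 − (+1.501e-11/-5.307e-01) = 43.991250
converged: |Δa| < 1e-12 after 4 iterations
sag = a·(cosh(S/(2a)) − 1) = 43.991250·(cosh(0.902270) − 1) = 19.154698
T_max/T_min = cosh(S/(2a)) = 1.435421

a=43.991 sag=19.155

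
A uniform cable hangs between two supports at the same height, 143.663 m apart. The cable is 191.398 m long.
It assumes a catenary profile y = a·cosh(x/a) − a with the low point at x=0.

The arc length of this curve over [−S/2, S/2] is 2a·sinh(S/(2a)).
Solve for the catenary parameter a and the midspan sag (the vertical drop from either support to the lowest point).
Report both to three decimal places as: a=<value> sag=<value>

a=53.237 sag=56.273

seed: a₀ = √(S³/(24(L−S))) = √(143.663³/(24·47.735)) = 50.873699
iter 1: u=1.411957  f(a)=+4.991e+00  f'(a)=-2.278e+00  a ← 50.873699 − (+4.991e+00/-2.278e+00) = 53.064079
iter 2: u=1.353675  f(a)=+3.404e-01  f'(a)=-1.977e+00  a ← 53.064079 − (+3.404e-01/-1.977e+00) = 53.236240
iter 3: u=1.349297  f(a)=+1.840e-03  f'(a)=-1.956e+00  a ← 53.236240 − (+1.840e-03/-1.956e+00) = 53.237181
iter 4: u=1.349273  f(a)=+5.441e-08  f'(a)=-1.956e+00  a ← 53.237181 − (+5.441e-08/-1.956e+00) = 53.237181
iter 5: u=1.349273  f(a)=+0.000e+00  f'(a)=-1.956e+00  a ← 53.237181 − (+0.000e+00/-1.956e+00) = 53.237181
converged: |Δa| < 1e-12 after 5 iterations
sag = a·(cosh(S/(2a)) − 1) = 53.237181·(cosh(1.349273) − 1) = 56.273075
T_max/T_min = cosh(S/(2a)) = 2.057026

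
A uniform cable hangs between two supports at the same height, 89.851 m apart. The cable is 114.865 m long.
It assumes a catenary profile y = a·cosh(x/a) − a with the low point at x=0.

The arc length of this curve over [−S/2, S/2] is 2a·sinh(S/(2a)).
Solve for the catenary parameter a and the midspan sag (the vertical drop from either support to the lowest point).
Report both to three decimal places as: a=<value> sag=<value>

a=36.128 sag=31.723

seed: a₀ = √(S³/(24(L−S))) = √(89.851³/(24·25.014)) = 34.760593
iter 1: u=1.292426  f(a)=+2.174e+00  f'(a)=-1.694e+00  a ← 34.760593 − (+2.174e+00/-1.694e+00) = 36.043734
iter 2: u=1.246416  f(a)=+1.262e-01  f'(a)=-1.503e+00  a ← 36.043734 − (+1.262e-01/-1.503e+00) = 36.127694
iter 3: u=1.243520  f(a)=+4.830e-04  f'(a)=-1.491e+00  a ← 36.127694 − (+4.830e-04/-1.491e+00) = 36.128018
iter 4: u=1.243509  f(a)=+7.136e-09  f'(a)=-1.491e+00  a ← 36.128018 − (+7.136e-09/-1.491e+00) = 36.128018
iter 5: u=1.243509  f(a)=+0.000e+00  f'(a)=-1.491e+00  a ← 36.128018 − (+0.000e+00/-1.491e+00) = 36.128018
converged: |Δa| < 1e-12 after 5 iterations
sag = a·(cosh(S/(2a)) − 1) = 36.128018·(cosh(1.243509) − 1) = 31.722743
T_max/T_min = cosh(S/(2a)) = 1.878065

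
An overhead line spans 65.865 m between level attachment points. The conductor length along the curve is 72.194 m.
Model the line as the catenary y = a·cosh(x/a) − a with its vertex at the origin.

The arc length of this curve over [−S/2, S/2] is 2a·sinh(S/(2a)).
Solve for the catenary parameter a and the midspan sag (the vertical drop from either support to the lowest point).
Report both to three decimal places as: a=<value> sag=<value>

a=43.984 sag=12.916

seed: a₀ = √(S³/(24(L−S))) = √(65.865³/(24·6.329)) = 43.371943
iter 1: u=0.759304  f(a)=+1.850e-01  f'(a)=-3.090e-01  a ← 43.371943 − (+1.850e-01/-3.090e-01) = 43.970510
iter 2: u=0.748968  f(a)=+3.899e-03  f'(a)=-2.961e-01  a ← 43.970510 − (+3.899e-03/-2.961e-01) = 43.983676
iter 3: u=0.748744  f(a)=+1.815e-06  f'(a)=-2.958e-01  a ← 43.983676 − (+1.815e-06/-2.958e-01) = 43.983682
iter 4: u=0.748744  f(a)=+3.837e-13  f'(a)=-2.958e-01  a ← 43.983682 − (+3.837e-13/-2.958e-01) = 43.983682
converged: |Δa| < 1e-12 after 4 iterations
sag = a·(cosh(S/(2a)) − 1) = 43.983682·(cosh(0.748744) − 1) = 12.915858
T_max/T_min = cosh(S/(2a)) = 1.293651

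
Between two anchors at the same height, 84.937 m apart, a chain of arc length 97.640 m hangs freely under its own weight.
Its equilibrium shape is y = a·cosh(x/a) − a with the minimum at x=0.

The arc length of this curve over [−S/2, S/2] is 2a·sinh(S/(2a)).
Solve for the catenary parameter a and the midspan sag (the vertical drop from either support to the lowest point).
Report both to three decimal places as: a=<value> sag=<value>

a=45.805 sag=21.139

seed: a₀ = √(S³/(24(L−S))) = √(84.937³/(24·12.703)) = 44.831844
iter 1: u=0.947284  f(a)=+5.823e-01  f'(a)=-6.192e-01  a ← 44.831844 − (+5.823e-01/-6.192e-01) = 45.772213
iter 2: u=0.927823  f(a)=+1.882e-02  f'(a)=-5.798e-01  a ← 45.772213 − (+1.882e-02/-5.798e-01) = 45.804683
iter 3: u=0.927165  f(a)=+2.113e-05  f'(a)=-5.785e-01  a ← 45.804683 − (+2.113e-05/-5.785e-01) = 45.804720
iter 4: u=0.927164  f(a)=+2.670e-11  f'(a)=-5.784e-01  a ← 45.804720 − (+2.670e-11/-5.784e-01) = 45.804720
iter 5: u=0.927164  f(a)=-1.421e-14  f'(a)=-5.784e-01  a ← 45.804720 − (-1.421e-14/-5.784e-01) = 45.804720
converged: |Δa| < 1e-12 after 5 iterations
sag = a·(cosh(S/(2a)) − 1) = 45.804720·(cosh(0.927164) − 1) = 21.139023
T_max/T_min = cosh(S/(2a)) = 1.461503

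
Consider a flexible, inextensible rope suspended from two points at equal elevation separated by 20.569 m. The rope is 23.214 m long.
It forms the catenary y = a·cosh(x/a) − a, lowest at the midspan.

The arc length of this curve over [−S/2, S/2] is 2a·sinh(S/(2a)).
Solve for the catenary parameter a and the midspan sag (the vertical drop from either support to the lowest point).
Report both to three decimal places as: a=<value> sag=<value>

seed: a₀ = √(S³/(24(L−S))) = √(20.569³/(24·2.645)) = 11.708501
iter 1: u=0.878379  f(a)=+1.039e-01  f'(a)=-4.876e-01  a ← 11.708501 − (+1.039e-01/-4.876e-01) = 11.921633
iter 2: u=0.862675  f(a)=+2.906e-03  f'(a)=-4.607e-01  a ← 11.921633 − (+2.906e-03/-4.607e-01) = 11.927940
iter 3: u=0.862219  f(a)=+2.416e-06  f'(a)=-4.600e-01  a ← 11.927940 − (+2.416e-06/-4.600e-01) = 11.927945
iter 4: u=0.862219  f(a)=+1.666e-12  f'(a)=-4.600e-01  a ← 11.927945 − (+1.666e-12/-4.600e-01) = 11.927945
converged: |Δa| < 1e-12 after 4 iterations
sag = a·(cosh(S/(2a)) − 1) = 11.927945·(cosh(0.862219) − 1) = 4.715321
T_max/T_min = cosh(S/(2a)) = 1.395317

a=11.928 sag=4.715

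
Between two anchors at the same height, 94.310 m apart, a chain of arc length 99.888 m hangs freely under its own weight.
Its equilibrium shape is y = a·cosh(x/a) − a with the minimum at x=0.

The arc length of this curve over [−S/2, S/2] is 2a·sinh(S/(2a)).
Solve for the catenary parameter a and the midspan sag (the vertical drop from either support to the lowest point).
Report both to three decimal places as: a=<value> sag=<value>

a=79.850 sag=14.333

seed: a₀ = √(S³/(24(L−S))) = √(94.310³/(24·5.578)) = 79.157440
iter 1: u=0.595712  f(a)=+9.981e-02  f'(a)=-1.460e-01  a ← 79.157440 − (+9.981e-02/-1.460e-01) = 79.841102
iter 2: u=0.590611  f(a)=+1.308e-03  f'(a)=-1.422e-01  a ← 79.841102 − (+1.308e-03/-1.422e-01) = 79.850300
iter 3: u=0.590543  f(a)=+2.312e-07  f'(a)=-1.421e-01  a ← 79.850300 − (+2.312e-07/-1.421e-01) = 79.850301
iter 4: u=0.590543  f(a)=+1.421e-14  f'(a)=-1.421e-01  a ← 79.850301 − (+1.421e-14/-1.421e-01) = 79.850301
converged: |Δa| < 1e-12 after 4 iterations
sag = a·(cosh(S/(2a)) − 1) = 79.850301·(cosh(0.590543) − 1) = 14.332891
T_max/T_min = cosh(S/(2a)) = 1.179497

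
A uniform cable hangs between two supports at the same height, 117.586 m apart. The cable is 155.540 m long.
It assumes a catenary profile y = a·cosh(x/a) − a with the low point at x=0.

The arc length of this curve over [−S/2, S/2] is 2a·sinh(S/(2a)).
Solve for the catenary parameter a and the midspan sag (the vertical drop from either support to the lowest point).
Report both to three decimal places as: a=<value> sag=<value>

seed: a₀ = √(S³/(24(L−S))) = √(117.586³/(24·37.954)) = 42.247307
iter 1: u=1.391639  f(a)=+3.849e+00  f'(a)=-2.170e+00  a ← 42.247307 − (+3.849e+00/-2.170e+00) = 44.021446
iter 2: u=1.335554  f(a)=+2.558e-01  f'(a)=-1.890e+00  a ← 44.021446 − (+2.558e-01/-1.890e+00) = 44.156759
iter 3: u=1.331461  f(a)=+1.307e-03  f'(a)=-1.871e+00  a ← 44.156759 − (+1.307e-03/-1.871e+00) = 44.157458
iter 4: u=1.331440  f(a)=+3.450e-08  f'(a)=-1.871e+00  a ← 44.157458 − (+3.450e-08/-1.871e+00) = 44.157458
iter 5: u=1.331440  f(a)=-2.842e-14  f'(a)=-1.871e+00  a ← 44.157458 − (-2.842e-14/-1.871e+00) = 44.157458
converged: |Δa| < 1e-12 after 5 iterations
sag = a·(cosh(S/(2a)) − 1) = 44.157458·(cosh(1.331440) − 1) = 45.274382
T_max/T_min = cosh(S/(2a)) = 2.025294

a=44.157 sag=45.274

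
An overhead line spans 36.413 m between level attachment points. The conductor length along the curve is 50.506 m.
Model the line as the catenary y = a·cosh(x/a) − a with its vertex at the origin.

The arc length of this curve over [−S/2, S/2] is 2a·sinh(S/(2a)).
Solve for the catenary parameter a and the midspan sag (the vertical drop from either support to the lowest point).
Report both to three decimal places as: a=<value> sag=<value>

seed: a₀ = √(S³/(24(L−S))) = √(36.413³/(24·14.093)) = 11.947508
iter 1: u=1.523874  f(a)=+1.730e+00  f'(a)=-2.954e+00  a ← 11.947508 − (+1.730e+00/-2.954e+00) = 12.532997
iter 2: u=1.452685  f(a)=+1.353e-01  f'(a)=-2.509e+00  a ← 12.532997 − (+1.353e-01/-2.509e+00) = 12.586919
iter 3: u=1.446462  f(a)=+9.826e-04  f'(a)=-2.472e+00  a ← 12.586919 − (+9.826e-04/-2.472e+00) = 12.587317
iter 4: u=1.446416  f(a)=+5.267e-08  f'(a)=-2.472e+00  a ← 12.587317 − (+5.267e-08/-2.472e+00) = 12.587317
iter 5: u=1.446416  f(a)=-1.421e-14  f'(a)=-2.472e+00  a ← 12.587317 − (-1.421e-14/-2.472e+00) = 12.587317
converged: |Δa| < 1e-12 after 5 iterations
sag = a·(cosh(S/(2a)) − 1) = 12.587317·(cosh(1.446416) − 1) = 15.628894
T_max/T_min = cosh(S/(2a)) = 2.241638

a=12.587 sag=15.629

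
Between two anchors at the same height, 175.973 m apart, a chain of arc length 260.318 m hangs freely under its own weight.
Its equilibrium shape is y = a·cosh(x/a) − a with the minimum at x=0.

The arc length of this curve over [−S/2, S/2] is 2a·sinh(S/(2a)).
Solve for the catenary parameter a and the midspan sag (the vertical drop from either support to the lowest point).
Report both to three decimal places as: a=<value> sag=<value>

seed: a₀ = √(S³/(24(L−S))) = √(175.973³/(24·84.345)) = 51.884038
iter 1: u=1.695830  f(a)=+1.299e+01  f'(a)=-4.288e+00  a ← 51.884038 − (+1.299e+01/-4.288e+00) = 54.914298
iter 2: u=1.602251  f(a)=+1.225e+00  f'(a)=-3.514e+00  a ← 54.914298 − (+1.225e+00/-3.514e+00) = 55.262977
iter 3: u=1.592142  f(a)=+1.340e-02  f'(a)=-3.437e+00  a ← 55.262977 − (+1.340e-02/-3.437e+00) = 55.266876
iter 4: u=1.592030  f(a)=+1.642e-06  f'(a)=-3.437e+00  a ← 55.266876 − (+1.642e-06/-3.437e+00) = 55.266876
iter 5: u=1.592030  f(a)=+5.684e-14  f'(a)=-3.437e+00  a ← 55.266876 − (+5.684e-14/-3.437e+00) = 55.266876
converged: |Δa| < 1e-12 after 5 iterations
sag = a·(cosh(S/(2a)) − 1) = 55.266876·(cosh(1.592030) − 1) = 86.139605
T_max/T_min = cosh(S/(2a)) = 2.558612

a=55.267 sag=86.140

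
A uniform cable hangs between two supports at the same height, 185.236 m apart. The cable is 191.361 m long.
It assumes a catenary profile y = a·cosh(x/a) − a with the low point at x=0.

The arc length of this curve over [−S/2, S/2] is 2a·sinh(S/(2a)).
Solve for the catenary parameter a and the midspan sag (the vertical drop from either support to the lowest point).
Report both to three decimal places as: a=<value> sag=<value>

a=208.959 sag=20.864

seed: a₀ = √(S³/(24(L−S))) = √(185.236³/(24·6.125)) = 207.935875
iter 1: u=0.445416  f(a)=+6.105e-02  f'(a)=-6.009e-02  a ← 207.935875 − (+6.105e-02/-6.009e-02) = 208.951800
iter 2: u=0.443251  f(a)=+4.503e-04  f'(a)=-5.921e-02  a ← 208.951800 − (+4.503e-04/-5.921e-02) = 208.959406
iter 3: u=0.443234  f(a)=+2.490e-08  f'(a)=-5.920e-02  a ← 208.959406 − (+2.490e-08/-5.920e-02) = 208.959406
iter 4: u=0.443234  f(a)=+0.000e+00  f'(a)=-5.920e-02  a ← 208.959406 − (+0.000e+00/-5.920e-02) = 208.959406
converged: |Δa| < 1e-12 after 4 iterations
sag = a·(cosh(S/(2a)) − 1) = 208.959406·(cosh(0.443234) − 1) = 20.863986
T_max/T_min = cosh(S/(2a)) = 1.099847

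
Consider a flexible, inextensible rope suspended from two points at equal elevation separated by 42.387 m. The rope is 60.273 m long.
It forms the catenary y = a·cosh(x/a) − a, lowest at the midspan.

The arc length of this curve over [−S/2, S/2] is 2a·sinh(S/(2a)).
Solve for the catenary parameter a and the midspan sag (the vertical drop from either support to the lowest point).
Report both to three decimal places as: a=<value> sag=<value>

a=14.092 sag=19.176

seed: a₀ = √(S³/(24(L−S))) = √(42.387³/(24·17.886)) = 13.319465
iter 1: u=1.591167  f(a)=+2.406e+00  f'(a)=-3.430e+00  a ← 13.319465 − (+2.406e+00/-3.430e+00) = 14.020784
iter 2: u=1.511577  f(a)=+2.031e-01  f'(a)=-2.873e+00  a ← 14.020784 − (+2.031e-01/-2.873e+00) = 14.091453
iter 3: u=1.503997  f(a)=+1.742e-03  f'(a)=-2.824e+00  a ← 14.091453 − (+1.742e-03/-2.824e+00) = 14.092069
iter 4: u=1.503931  f(a)=+1.305e-07  f'(a)=-2.824e+00  a ← 14.092069 − (+1.305e-07/-2.824e+00) = 14.092069
iter 5: u=1.503931  f(a)=-1.421e-14  f'(a)=-2.824e+00  a ← 14.092069 − (-1.421e-14/-2.824e+00) = 14.092069
converged: |Δa| < 1e-12 after 5 iterations
sag = a·(cosh(S/(2a)) − 1) = 14.092069·(cosh(1.503931) − 1) = 19.176460
T_max/T_min = cosh(S/(2a)) = 2.360798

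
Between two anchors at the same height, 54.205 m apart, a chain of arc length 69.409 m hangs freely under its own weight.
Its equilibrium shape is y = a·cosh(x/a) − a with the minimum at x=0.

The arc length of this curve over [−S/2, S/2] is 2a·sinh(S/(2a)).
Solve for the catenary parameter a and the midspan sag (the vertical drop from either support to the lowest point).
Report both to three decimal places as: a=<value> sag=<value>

seed: a₀ = √(S³/(24(L−S))) = √(54.205³/(24·15.204)) = 20.891733
iter 1: u=1.297283  f(a)=+1.332e+00  f'(a)=-1.716e+00  a ← 20.891733 − (+1.332e+00/-1.716e+00) = 21.668032
iter 2: u=1.250806  f(a)=+7.783e-02  f'(a)=-1.520e+00  a ← 21.668032 − (+7.783e-02/-1.520e+00) = 21.719223
iter 3: u=1.247858  f(a)=+3.023e-04  f'(a)=-1.509e+00  a ← 21.719223 − (+3.023e-04/-1.509e+00) = 21.719424
iter 4: u=1.247846  f(a)=+4.600e-09  f'(a)=-1.509e+00  a ← 21.719424 − (+4.600e-09/-1.509e+00) = 21.719424
iter 5: u=1.247846  f(a)=+0.000e+00  f'(a)=-1.509e+00  a ← 21.719424 − (+0.000e+00/-1.509e+00) = 21.719424
converged: |Δa| < 1e-12 after 5 iterations
sag = a·(cosh(S/(2a)) − 1) = 21.719424·(cosh(1.247846) − 1) = 19.221212
T_max/T_min = cosh(S/(2a)) = 1.884978

a=21.719 sag=19.221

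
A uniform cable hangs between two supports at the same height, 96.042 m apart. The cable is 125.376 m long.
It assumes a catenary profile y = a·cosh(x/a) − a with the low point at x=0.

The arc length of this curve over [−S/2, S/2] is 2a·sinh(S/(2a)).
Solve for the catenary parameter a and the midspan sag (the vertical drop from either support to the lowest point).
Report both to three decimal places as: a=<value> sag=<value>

seed: a₀ = √(S³/(24(L−S))) = √(96.042³/(24·29.334)) = 35.473213
iter 1: u=1.353726  f(a)=+2.808e+00  f'(a)=-1.977e+00  a ← 35.473213 − (+2.808e+00/-1.977e+00) = 36.893281
iter 2: u=1.301619  f(a)=+1.774e-01  f'(a)=-1.735e+00  a ← 36.893281 − (+1.774e-01/-1.735e+00) = 36.995559
iter 3: u=1.298021  f(a)=+8.140e-04  f'(a)=-1.719e+00  a ← 36.995559 − (+8.140e-04/-1.719e+00) = 36.996033
iter 4: u=1.298004  f(a)=+1.731e-08  f'(a)=-1.719e+00  a ← 36.996033 − (+1.731e-08/-1.719e+00) = 36.996033
iter 5: u=1.298004  f(a)=-2.842e-14  f'(a)=-1.719e+00  a ← 36.996033 − (-2.842e-14/-1.719e+00) = 36.996033
converged: |Δa| < 1e-12 after 5 iterations
sag = a·(cosh(S/(2a)) − 1) = 36.996033·(cosh(1.298004) − 1) = 35.794707
T_max/T_min = cosh(S/(2a)) = 1.967528

a=36.996 sag=35.795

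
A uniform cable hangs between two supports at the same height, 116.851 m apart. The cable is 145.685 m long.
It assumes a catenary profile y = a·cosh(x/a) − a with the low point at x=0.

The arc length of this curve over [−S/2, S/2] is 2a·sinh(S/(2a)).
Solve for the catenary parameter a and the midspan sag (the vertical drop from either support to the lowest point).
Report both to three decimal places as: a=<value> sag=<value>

a=49.701 sag=38.482

seed: a₀ = √(S³/(24(L−S))) = √(116.851³/(24·28.834)) = 48.016509
iter 1: u=1.216779  f(a)=+2.211e+00  f'(a)=-1.388e+00  a ← 48.016509 − (+2.211e+00/-1.388e+00) = 49.609128
iter 2: u=1.177717  f(a)=+1.148e-01  f'(a)=-1.248e+00  a ← 49.609128 − (+1.148e-01/-1.248e+00) = 49.701123
iter 3: u=1.175537  f(a)=+3.468e-04  f'(a)=-1.240e+00  a ← 49.701123 − (+3.468e-04/-1.240e+00) = 49.701402
iter 4: u=1.175530  f(a)=+3.186e-09  f'(a)=-1.240e+00  a ← 49.701402 − (+3.186e-09/-1.240e+00) = 49.701402
iter 5: u=1.175530  f(a)=-2.842e-14  f'(a)=-1.240e+00  a ← 49.701402 − (-2.842e-14/-1.240e+00) = 49.701402
converged: |Δa| < 1e-12 after 5 iterations
sag = a·(cosh(S/(2a)) − 1) = 49.701402·(cosh(1.175530) − 1) = 38.481698
T_max/T_min = cosh(S/(2a)) = 1.774258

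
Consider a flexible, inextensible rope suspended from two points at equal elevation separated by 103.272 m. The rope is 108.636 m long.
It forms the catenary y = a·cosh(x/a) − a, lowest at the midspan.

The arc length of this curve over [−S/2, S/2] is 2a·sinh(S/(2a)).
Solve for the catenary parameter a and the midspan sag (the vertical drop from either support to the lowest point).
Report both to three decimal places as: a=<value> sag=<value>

seed: a₀ = √(S³/(24(L−S))) = √(103.272³/(24·5.364)) = 92.496197
iter 1: u=0.558250  f(a)=+8.421e-02  f'(a)=-1.196e-01  a ← 92.496197 − (+8.421e-02/-1.196e-01) = 93.200032
iter 2: u=0.554034  f(a)=+9.708e-04  f'(a)=-1.169e-01  a ← 93.200032 − (+9.708e-04/-1.169e-01) = 93.208337
iter 3: u=0.553985  f(a)=+1.324e-07  f'(a)=-1.169e-01  a ← 93.208337 − (+1.324e-07/-1.169e-01) = 93.208338
iter 4: u=0.553985  f(a)=+0.000e+00  f'(a)=-1.169e-01  a ← 93.208338 − (+0.000e+00/-1.169e-01) = 93.208338
converged: |Δa| < 1e-12 after 4 iterations
sag = a·(cosh(S/(2a)) − 1) = 93.208338·(cosh(0.553985) − 1) = 14.672334
T_max/T_min = cosh(S/(2a)) = 1.157414

a=93.208 sag=14.672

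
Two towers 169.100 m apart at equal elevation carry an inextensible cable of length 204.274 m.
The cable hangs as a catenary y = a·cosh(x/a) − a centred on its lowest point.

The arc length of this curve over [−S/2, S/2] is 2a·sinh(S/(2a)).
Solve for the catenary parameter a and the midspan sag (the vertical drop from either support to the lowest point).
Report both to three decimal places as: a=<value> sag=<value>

a=77.940 sag=50.538

seed: a₀ = √(S³/(24(L−S))) = √(169.100³/(24·35.174)) = 75.683100
iter 1: u=1.117158  f(a)=+2.261e+00  f'(a)=-1.051e+00  a ← 75.683100 − (+2.261e+00/-1.051e+00) = 77.835066
iter 2: u=1.086271  f(a)=+1.000e-01  f'(a)=-9.597e-01  a ← 77.835066 − (+1.000e-01/-9.597e-01) = 77.939301
iter 3: u=1.084819  f(a)=+2.158e-04  f'(a)=-9.556e-01  a ← 77.939301 − (+2.158e-04/-9.556e-01) = 77.939527
iter 4: u=1.084815  f(a)=+1.009e-09  f'(a)=-9.556e-01  a ← 77.939527 − (+1.009e-09/-9.556e-01) = 77.939527
iter 5: u=1.084815  f(a)=+2.842e-14  f'(a)=-9.556e-01  a ← 77.939527 − (+2.842e-14/-9.556e-01) = 77.939527
converged: |Δa| < 1e-12 after 5 iterations
sag = a·(cosh(S/(2a)) − 1) = 77.939527·(cosh(1.084815) − 1) = 50.538240
T_max/T_min = cosh(S/(2a)) = 1.648429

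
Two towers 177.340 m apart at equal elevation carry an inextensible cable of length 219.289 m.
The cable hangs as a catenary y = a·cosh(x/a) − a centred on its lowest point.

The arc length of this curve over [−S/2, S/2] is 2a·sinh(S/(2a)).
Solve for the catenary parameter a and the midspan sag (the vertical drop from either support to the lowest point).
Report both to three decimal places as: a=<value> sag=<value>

a=76.938 sag=57.007

seed: a₀ = √(S³/(24(L−S))) = √(177.340³/(24·41.949)) = 74.429248
iter 1: u=1.191333  f(a)=+3.079e+00  f'(a)=-1.296e+00  a ← 74.429248 − (+3.079e+00/-1.296e+00) = 76.806241
iter 2: u=1.154463  f(a)=+1.537e-01  f'(a)=-1.169e+00  a ← 76.806241 − (+1.537e-01/-1.169e+00) = 76.937682
iter 3: u=1.152491  f(a)=+4.272e-04  f'(a)=-1.163e+00  a ← 76.937682 − (+4.272e-04/-1.163e+00) = 76.938050
iter 4: u=1.152486  f(a)=+3.322e-09  f'(a)=-1.163e+00  a ← 76.938050 − (+3.322e-09/-1.163e+00) = 76.938050
iter 5: u=1.152486  f(a)=-2.842e-14  f'(a)=-1.163e+00  a ← 76.938050 − (-2.842e-14/-1.163e+00) = 76.938050
converged: |Δa| < 1e-12 after 5 iterations
sag = a·(cosh(S/(2a)) − 1) = 76.938050·(cosh(1.152486) − 1) = 57.007386
T_max/T_min = cosh(S/(2a)) = 1.740952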